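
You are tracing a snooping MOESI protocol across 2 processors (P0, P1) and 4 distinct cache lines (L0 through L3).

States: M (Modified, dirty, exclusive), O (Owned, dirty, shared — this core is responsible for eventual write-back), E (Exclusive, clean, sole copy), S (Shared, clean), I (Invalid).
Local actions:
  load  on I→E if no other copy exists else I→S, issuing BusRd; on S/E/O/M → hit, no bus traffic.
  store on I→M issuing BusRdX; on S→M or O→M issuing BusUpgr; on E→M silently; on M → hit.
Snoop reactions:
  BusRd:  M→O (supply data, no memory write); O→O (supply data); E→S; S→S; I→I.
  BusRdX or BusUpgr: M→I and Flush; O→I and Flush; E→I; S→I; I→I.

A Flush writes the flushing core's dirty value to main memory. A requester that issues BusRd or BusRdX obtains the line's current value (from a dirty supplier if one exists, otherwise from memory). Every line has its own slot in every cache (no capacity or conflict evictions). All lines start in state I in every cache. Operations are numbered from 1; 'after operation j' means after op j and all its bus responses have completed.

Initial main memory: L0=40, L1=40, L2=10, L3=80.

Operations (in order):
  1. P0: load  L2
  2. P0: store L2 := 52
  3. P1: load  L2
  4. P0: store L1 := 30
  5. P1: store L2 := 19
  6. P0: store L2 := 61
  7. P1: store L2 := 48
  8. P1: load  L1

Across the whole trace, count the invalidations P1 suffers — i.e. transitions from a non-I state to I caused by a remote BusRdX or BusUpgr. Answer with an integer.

[1] P0: load  L2 | P0:E(10), P1:I | bus: BusRd
[2] P0: store L2 := 52 | P0:M(52), P1:I | bus: none
[3] P1: load  L2 | P0:O(52), P1:S(52) | bus: BusRd
[4] P0: store L1 := 30 | P0:M(30), P1:I | bus: BusRdX
[5] P1: store L2 := 19 | P0:I, P1:M(19) | bus: BusUpgr,Flush
[6] P0: store L2 := 61 | P0:M(61), P1:I | bus: BusRdX,Flush
[7] P1: store L2 := 48 | P0:I, P1:M(48) | bus: BusRdX,Flush
[8] P1: load  L1 | P0:O(30), P1:S(30) | bus: BusRd

invalidations = 1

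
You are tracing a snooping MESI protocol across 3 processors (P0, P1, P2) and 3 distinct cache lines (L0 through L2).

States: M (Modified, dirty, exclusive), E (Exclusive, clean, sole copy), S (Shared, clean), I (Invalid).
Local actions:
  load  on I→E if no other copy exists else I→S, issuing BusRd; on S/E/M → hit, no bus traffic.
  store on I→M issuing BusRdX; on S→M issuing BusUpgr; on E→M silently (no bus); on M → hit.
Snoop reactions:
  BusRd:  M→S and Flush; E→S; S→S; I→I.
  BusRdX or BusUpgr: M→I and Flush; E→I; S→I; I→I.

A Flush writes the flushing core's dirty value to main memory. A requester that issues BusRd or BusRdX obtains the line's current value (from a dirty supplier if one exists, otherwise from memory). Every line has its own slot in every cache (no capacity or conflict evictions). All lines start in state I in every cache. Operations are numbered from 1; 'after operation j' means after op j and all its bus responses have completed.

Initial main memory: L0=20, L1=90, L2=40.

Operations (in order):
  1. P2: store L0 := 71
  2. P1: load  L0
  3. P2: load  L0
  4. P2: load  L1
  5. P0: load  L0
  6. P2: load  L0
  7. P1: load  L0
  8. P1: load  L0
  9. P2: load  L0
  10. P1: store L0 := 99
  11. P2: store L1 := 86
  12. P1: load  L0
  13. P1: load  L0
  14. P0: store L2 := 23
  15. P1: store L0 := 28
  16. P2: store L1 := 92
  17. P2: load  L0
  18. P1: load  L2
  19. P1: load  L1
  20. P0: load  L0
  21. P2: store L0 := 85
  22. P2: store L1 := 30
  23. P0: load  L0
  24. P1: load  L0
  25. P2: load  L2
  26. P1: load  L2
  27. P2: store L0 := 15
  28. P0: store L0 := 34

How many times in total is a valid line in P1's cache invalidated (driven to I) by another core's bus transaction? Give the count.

step 1: P2: store L0 := 71  ⟶  IIM  (L0)  txn=BusRdX  M[L0]=20
step 2: P1: load  L0  ⟶  ISS  (L0)  txn=BusRd+Flush  M[L0]=71
step 3: P2: load  L0  ⟶  ISS  (L0)  txn=∅  M[L0]=71
step 4: P2: load  L1  ⟶  IIE  (L1)  txn=BusRd  M[L1]=90
step 5: P0: load  L0  ⟶  SSS  (L0)  txn=BusRd  M[L0]=71
step 6: P2: load  L0  ⟶  SSS  (L0)  txn=∅  M[L0]=71
step 7: P1: load  L0  ⟶  SSS  (L0)  txn=∅  M[L0]=71
step 8: P1: load  L0  ⟶  SSS  (L0)  txn=∅  M[L0]=71
step 9: P2: load  L0  ⟶  SSS  (L0)  txn=∅  M[L0]=71
step 10: P1: store L0 := 99  ⟶  IMI  (L0)  txn=BusUpgr  M[L0]=71
step 11: P2: store L1 := 86  ⟶  IIM  (L1)  txn=∅  M[L1]=90
step 12: P1: load  L0  ⟶  IMI  (L0)  txn=∅  M[L0]=71
step 13: P1: load  L0  ⟶  IMI  (L0)  txn=∅  M[L0]=71
step 14: P0: store L2 := 23  ⟶  MII  (L2)  txn=BusRdX  M[L2]=40
step 15: P1: store L0 := 28  ⟶  IMI  (L0)  txn=∅  M[L0]=71
step 16: P2: store L1 := 92  ⟶  IIM  (L1)  txn=∅  M[L1]=90
step 17: P2: load  L0  ⟶  ISS  (L0)  txn=BusRd+Flush  M[L0]=28
step 18: P1: load  L2  ⟶  SSI  (L2)  txn=BusRd+Flush  M[L2]=23
step 19: P1: load  L1  ⟶  ISS  (L1)  txn=BusRd+Flush  M[L1]=92
step 20: P0: load  L0  ⟶  SSS  (L0)  txn=BusRd  M[L0]=28
step 21: P2: store L0 := 85  ⟶  IIM  (L0)  txn=BusUpgr  M[L0]=28
step 22: P2: store L1 := 30  ⟶  IIM  (L1)  txn=BusUpgr  M[L1]=92
step 23: P0: load  L0  ⟶  SIS  (L0)  txn=BusRd+Flush  M[L0]=85
step 24: P1: load  L0  ⟶  SSS  (L0)  txn=BusRd  M[L0]=85
step 25: P2: load  L2  ⟶  SSS  (L2)  txn=BusRd  M[L2]=23
step 26: P1: load  L2  ⟶  SSS  (L2)  txn=∅  M[L2]=23
step 27: P2: store L0 := 15  ⟶  IIM  (L0)  txn=BusUpgr  M[L0]=85
step 28: P0: store L0 := 34  ⟶  MII  (L0)  txn=BusRdX+Flush  M[L0]=15

invalidations = 3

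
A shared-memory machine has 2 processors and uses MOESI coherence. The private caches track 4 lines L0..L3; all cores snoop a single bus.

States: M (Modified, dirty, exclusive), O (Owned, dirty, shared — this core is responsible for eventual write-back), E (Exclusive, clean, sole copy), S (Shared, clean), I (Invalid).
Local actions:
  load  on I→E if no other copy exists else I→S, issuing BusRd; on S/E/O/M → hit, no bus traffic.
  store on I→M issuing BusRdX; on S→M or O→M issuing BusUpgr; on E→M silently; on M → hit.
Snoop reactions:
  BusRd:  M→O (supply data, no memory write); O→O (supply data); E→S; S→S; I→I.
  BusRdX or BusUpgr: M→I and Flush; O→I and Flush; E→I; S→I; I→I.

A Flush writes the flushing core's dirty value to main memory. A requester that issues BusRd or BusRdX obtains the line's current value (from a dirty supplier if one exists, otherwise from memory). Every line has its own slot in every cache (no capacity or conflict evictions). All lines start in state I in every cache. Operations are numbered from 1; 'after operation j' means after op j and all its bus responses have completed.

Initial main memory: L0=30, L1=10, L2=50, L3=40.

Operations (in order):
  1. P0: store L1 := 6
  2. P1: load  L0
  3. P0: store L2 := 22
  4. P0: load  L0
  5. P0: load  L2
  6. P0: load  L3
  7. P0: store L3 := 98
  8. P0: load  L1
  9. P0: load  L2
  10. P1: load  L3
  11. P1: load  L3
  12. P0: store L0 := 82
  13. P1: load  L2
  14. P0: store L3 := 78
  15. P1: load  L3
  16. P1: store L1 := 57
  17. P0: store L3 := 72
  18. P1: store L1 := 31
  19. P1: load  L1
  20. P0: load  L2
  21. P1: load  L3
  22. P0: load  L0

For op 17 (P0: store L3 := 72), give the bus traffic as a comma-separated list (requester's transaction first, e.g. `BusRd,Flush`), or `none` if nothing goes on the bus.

[1] P0: store L1 := 6 | P0:M(6), P1:I | bus: BusRdX
[2] P1: load  L0 | P0:I, P1:E(30) | bus: BusRd
[3] P0: store L2 := 22 | P0:M(22), P1:I | bus: BusRdX
[4] P0: load  L0 | P0:S(30), P1:S(30) | bus: BusRd
[5] P0: load  L2 | P0:M(22), P1:I | bus: none
[6] P0: load  L3 | P0:E(40), P1:I | bus: BusRd
[7] P0: store L3 := 98 | P0:M(98), P1:I | bus: none
[8] P0: load  L1 | P0:M(6), P1:I | bus: none
[9] P0: load  L2 | P0:M(22), P1:I | bus: none
[10] P1: load  L3 | P0:O(98), P1:S(98) | bus: BusRd
[11] P1: load  L3 | P0:O(98), P1:S(98) | bus: none
[12] P0: store L0 := 82 | P0:M(82), P1:I | bus: BusUpgr
[13] P1: load  L2 | P0:O(22), P1:S(22) | bus: BusRd
[14] P0: store L3 := 78 | P0:M(78), P1:I | bus: BusUpgr
[15] P1: load  L3 | P0:O(78), P1:S(78) | bus: BusRd
[16] P1: store L1 := 57 | P0:I, P1:M(57) | bus: BusRdX,Flush
[17] P0: store L3 := 72 | P0:M(72), P1:I | bus: BusUpgr
[18] P1: store L1 := 31 | P0:I, P1:M(31) | bus: none
[19] P1: load  L1 | P0:I, P1:M(31) | bus: none
[20] P0: load  L2 | P0:O(22), P1:S(22) | bus: none
[21] P1: load  L3 | P0:O(72), P1:S(72) | bus: BusRd
[22] P0: load  L0 | P0:M(82), P1:I | bus: none

bus = BusUpgr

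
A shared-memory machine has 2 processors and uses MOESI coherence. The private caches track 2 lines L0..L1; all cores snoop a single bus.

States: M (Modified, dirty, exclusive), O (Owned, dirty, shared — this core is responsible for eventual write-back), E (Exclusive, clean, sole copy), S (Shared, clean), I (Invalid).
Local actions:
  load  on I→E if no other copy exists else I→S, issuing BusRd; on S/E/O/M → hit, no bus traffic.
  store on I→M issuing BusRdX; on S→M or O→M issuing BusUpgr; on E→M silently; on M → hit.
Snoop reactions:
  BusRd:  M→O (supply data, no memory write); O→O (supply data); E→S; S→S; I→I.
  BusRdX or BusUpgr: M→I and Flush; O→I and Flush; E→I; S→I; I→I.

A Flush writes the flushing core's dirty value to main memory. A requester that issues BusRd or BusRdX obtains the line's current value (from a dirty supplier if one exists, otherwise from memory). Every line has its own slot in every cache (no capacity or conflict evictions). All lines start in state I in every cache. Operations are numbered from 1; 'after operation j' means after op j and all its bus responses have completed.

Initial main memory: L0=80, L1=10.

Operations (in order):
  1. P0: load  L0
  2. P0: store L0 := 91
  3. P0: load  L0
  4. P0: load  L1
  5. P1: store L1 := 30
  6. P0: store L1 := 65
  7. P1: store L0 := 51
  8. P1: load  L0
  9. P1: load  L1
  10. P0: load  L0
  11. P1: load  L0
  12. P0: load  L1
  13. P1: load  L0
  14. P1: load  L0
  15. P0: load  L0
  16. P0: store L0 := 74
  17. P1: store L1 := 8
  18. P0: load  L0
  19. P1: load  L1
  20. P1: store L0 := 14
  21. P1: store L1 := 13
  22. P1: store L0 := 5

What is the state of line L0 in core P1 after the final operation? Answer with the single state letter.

[1] P0: load  L0 | P0:E(80), P1:I | bus: BusRd
[2] P0: store L0 := 91 | P0:M(91), P1:I | bus: none
[3] P0: load  L0 | P0:M(91), P1:I | bus: none
[4] P0: load  L1 | P0:E(10), P1:I | bus: BusRd
[5] P1: store L1 := 30 | P0:I, P1:M(30) | bus: BusRdX
[6] P0: store L1 := 65 | P0:M(65), P1:I | bus: BusRdX,Flush
[7] P1: store L0 := 51 | P0:I, P1:M(51) | bus: BusRdX,Flush
[8] P1: load  L0 | P0:I, P1:M(51) | bus: none
[9] P1: load  L1 | P0:O(65), P1:S(65) | bus: BusRd
[10] P0: load  L0 | P0:S(51), P1:O(51) | bus: BusRd
[11] P1: load  L0 | P0:S(51), P1:O(51) | bus: none
[12] P0: load  L1 | P0:O(65), P1:S(65) | bus: none
[13] P1: load  L0 | P0:S(51), P1:O(51) | bus: none
[14] P1: load  L0 | P0:S(51), P1:O(51) | bus: none
[15] P0: load  L0 | P0:S(51), P1:O(51) | bus: none
[16] P0: store L0 := 74 | P0:M(74), P1:I | bus: BusUpgr,Flush
[17] P1: store L1 := 8 | P0:I, P1:M(8) | bus: BusUpgr,Flush
[18] P0: load  L0 | P0:M(74), P1:I | bus: none
[19] P1: load  L1 | P0:I, P1:M(8) | bus: none
[20] P1: store L0 := 14 | P0:I, P1:M(14) | bus: BusRdX,Flush
[21] P1: store L1 := 13 | P0:I, P1:M(13) | bus: none
[22] P1: store L0 := 5 | P0:I, P1:M(5) | bus: none

state = M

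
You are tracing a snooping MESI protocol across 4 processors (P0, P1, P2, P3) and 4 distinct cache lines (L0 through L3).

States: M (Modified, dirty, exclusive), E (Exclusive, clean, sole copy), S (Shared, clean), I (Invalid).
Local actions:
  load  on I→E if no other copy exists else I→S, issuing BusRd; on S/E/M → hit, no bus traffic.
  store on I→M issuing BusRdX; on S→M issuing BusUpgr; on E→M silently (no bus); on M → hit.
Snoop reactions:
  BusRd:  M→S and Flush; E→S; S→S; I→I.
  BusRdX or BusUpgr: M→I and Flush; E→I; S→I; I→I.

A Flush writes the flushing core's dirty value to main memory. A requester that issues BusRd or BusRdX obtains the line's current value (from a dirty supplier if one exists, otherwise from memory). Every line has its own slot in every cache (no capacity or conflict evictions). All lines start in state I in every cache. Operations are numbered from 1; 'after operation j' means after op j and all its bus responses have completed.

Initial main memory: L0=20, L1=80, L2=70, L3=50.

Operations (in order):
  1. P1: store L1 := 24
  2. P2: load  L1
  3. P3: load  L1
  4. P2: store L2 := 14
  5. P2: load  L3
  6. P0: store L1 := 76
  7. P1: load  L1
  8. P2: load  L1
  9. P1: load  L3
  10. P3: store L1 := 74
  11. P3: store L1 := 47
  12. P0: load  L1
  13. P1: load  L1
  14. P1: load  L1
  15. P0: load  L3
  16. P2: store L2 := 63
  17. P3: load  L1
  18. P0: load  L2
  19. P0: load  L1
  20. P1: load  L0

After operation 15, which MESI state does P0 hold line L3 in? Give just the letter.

1. P1: store L1 := 24  bus=[BusRdX]  L1: P0=I P1=M P2=I P3=I  mem[L1]=80
2. P2: load  L1  bus=[BusRd,Flush]  L1: P0=I P1=S P2=S P3=I  mem[L1]=24
3. P3: load  L1  bus=[BusRd]  L1: P0=I P1=S P2=S P3=S  mem[L1]=24
4. P2: store L2 := 14  bus=[BusRdX]  L2: P0=I P1=I P2=M P3=I  mem[L2]=70
5. P2: load  L3  bus=[BusRd]  L3: P0=I P1=I P2=E P3=I  mem[L3]=50
6. P0: store L1 := 76  bus=[BusRdX]  L1: P0=M P1=I P2=I P3=I  mem[L1]=24
7. P1: load  L1  bus=[BusRd,Flush]  L1: P0=S P1=S P2=I P3=I  mem[L1]=76
8. P2: load  L1  bus=[BusRd]  L1: P0=S P1=S P2=S P3=I  mem[L1]=76
9. P1: load  L3  bus=[BusRd]  L3: P0=I P1=S P2=S P3=I  mem[L3]=50
10. P3: store L1 := 74  bus=[BusRdX]  L1: P0=I P1=I P2=I P3=M  mem[L1]=76
11. P3: store L1 := 47  bus=[-]  L1: P0=I P1=I P2=I P3=M  mem[L1]=76
12. P0: load  L1  bus=[BusRd,Flush]  L1: P0=S P1=I P2=I P3=S  mem[L1]=47
13. P1: load  L1  bus=[BusRd]  L1: P0=S P1=S P2=I P3=S  mem[L1]=47
14. P1: load  L1  bus=[-]  L1: P0=S P1=S P2=I P3=S  mem[L1]=47
15. P0: load  L3  bus=[BusRd]  L3: P0=S P1=S P2=S P3=I  mem[L3]=50
16. P2: store L2 := 63  bus=[-]  L2: P0=I P1=I P2=M P3=I  mem[L2]=70
17. P3: load  L1  bus=[-]  L1: P0=S P1=S P2=I P3=S  mem[L1]=47
18. P0: load  L2  bus=[BusRd,Flush]  L2: P0=S P1=I P2=S P3=I  mem[L2]=63
19. P0: load  L1  bus=[-]  L1: P0=S P1=S P2=I P3=S  mem[L1]=47
20. P1: load  L0  bus=[BusRd]  L0: P0=I P1=E P2=I P3=I  mem[L0]=20

state = S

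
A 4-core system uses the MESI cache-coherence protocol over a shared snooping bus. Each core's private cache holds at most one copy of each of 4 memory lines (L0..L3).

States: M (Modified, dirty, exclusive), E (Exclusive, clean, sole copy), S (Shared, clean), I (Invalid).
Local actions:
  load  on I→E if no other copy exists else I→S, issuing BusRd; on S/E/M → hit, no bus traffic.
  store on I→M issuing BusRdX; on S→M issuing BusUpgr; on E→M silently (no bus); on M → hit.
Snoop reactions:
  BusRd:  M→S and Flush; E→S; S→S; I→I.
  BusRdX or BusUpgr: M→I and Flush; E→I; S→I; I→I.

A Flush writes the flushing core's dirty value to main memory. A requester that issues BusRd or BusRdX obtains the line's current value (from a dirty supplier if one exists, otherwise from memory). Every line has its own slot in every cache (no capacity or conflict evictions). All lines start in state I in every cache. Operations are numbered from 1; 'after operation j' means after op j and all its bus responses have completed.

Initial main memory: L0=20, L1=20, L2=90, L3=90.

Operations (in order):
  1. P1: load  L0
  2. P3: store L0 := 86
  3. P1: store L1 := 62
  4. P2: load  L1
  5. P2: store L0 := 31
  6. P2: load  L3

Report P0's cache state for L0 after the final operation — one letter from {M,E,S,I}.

state = I

1. P1: load  L0  bus=[BusRd]  L0: P0=I P1=E P2=I P3=I  mem[L0]=20
2. P3: store L0 := 86  bus=[BusRdX]  L0: P0=I P1=I P2=I P3=M  mem[L0]=20
3. P1: store L1 := 62  bus=[BusRdX]  L1: P0=I P1=M P2=I P3=I  mem[L1]=20
4. P2: load  L1  bus=[BusRd,Flush]  L1: P0=I P1=S P2=S P3=I  mem[L1]=62
5. P2: store L0 := 31  bus=[BusRdX,Flush]  L0: P0=I P1=I P2=M P3=I  mem[L0]=86
6. P2: load  L3  bus=[BusRd]  L3: P0=I P1=I P2=E P3=I  mem[L3]=90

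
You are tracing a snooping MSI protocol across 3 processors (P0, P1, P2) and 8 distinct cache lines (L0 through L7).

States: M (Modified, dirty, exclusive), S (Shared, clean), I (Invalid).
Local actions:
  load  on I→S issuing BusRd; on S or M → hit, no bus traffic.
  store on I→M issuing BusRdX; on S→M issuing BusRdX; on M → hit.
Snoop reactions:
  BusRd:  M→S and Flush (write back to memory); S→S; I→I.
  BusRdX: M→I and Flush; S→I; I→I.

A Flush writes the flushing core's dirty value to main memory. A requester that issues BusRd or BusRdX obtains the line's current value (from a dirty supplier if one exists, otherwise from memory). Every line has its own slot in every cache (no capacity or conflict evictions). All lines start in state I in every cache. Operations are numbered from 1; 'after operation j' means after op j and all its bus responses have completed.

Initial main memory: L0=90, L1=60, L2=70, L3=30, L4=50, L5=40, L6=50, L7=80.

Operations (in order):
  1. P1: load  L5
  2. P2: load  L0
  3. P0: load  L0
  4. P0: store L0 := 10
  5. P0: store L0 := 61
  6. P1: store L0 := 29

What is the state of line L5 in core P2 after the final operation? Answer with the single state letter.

state = I

  op1 P1: load  L5 → I/S/I on L5; bus BusRd; mem=40
  op2 P2: load  L0 → I/I/S on L0; bus BusRd; mem=90
  op3 P0: load  L0 → S/I/S on L0; bus BusRd; mem=90
  op4 P0: store L0 := 10 → M/I/I on L0; bus BusRdX; mem=90
  op5 P0: store L0 := 61 → M/I/I on L0; bus (none); mem=90
  op6 P1: store L0 := 29 → I/M/I on L0; bus BusRdX Flush; mem=61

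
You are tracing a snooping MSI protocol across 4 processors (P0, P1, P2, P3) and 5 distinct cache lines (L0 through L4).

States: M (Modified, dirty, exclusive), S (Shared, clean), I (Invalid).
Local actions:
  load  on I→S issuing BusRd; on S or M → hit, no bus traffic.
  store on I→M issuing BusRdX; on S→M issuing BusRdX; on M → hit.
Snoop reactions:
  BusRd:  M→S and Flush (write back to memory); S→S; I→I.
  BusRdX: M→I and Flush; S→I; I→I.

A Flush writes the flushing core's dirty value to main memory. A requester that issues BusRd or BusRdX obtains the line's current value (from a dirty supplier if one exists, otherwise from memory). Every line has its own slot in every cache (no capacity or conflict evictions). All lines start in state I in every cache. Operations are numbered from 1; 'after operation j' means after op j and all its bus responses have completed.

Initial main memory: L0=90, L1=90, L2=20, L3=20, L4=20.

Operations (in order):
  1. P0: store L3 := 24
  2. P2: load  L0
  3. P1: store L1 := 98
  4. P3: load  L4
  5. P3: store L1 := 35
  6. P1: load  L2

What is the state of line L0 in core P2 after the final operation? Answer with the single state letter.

1. P0: store L3 := 24  bus=[BusRdX]  L3: P0=M P1=I P2=I P3=I  mem[L3]=20
2. P2: load  L0  bus=[BusRd]  L0: P0=I P1=I P2=S P3=I  mem[L0]=90
3. P1: store L1 := 98  bus=[BusRdX]  L1: P0=I P1=M P2=I P3=I  mem[L1]=90
4. P3: load  L4  bus=[BusRd]  L4: P0=I P1=I P2=I P3=S  mem[L4]=20
5. P3: store L1 := 35  bus=[BusRdX,Flush]  L1: P0=I P1=I P2=I P3=M  mem[L1]=98
6. P1: load  L2  bus=[BusRd]  L2: P0=I P1=S P2=I P3=I  mem[L2]=20

state = S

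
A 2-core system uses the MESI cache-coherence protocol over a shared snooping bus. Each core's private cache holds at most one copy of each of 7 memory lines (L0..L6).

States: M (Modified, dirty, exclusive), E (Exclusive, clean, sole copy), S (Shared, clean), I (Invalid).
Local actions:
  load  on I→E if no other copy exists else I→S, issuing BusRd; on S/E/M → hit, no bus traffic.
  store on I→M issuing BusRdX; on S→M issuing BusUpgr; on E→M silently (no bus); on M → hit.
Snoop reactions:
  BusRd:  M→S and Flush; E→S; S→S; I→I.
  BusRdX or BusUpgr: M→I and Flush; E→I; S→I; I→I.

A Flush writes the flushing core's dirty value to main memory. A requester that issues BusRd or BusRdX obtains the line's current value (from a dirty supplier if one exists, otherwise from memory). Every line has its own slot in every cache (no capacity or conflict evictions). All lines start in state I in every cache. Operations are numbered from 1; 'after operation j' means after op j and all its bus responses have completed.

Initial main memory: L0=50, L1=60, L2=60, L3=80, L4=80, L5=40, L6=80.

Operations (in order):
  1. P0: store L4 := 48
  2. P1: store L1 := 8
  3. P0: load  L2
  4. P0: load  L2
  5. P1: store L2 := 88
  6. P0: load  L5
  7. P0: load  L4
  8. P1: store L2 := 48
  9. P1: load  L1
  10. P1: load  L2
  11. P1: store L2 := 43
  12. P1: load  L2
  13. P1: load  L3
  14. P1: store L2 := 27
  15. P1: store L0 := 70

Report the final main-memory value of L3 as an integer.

memory[L3] = 80

1. P0: store L4 := 48  bus=[BusRdX]  L4: P0=M P1=I  mem[L4]=80
2. P1: store L1 := 8  bus=[BusRdX]  L1: P0=I P1=M  mem[L1]=60
3. P0: load  L2  bus=[BusRd]  L2: P0=E P1=I  mem[L2]=60
4. P0: load  L2  bus=[-]  L2: P0=E P1=I  mem[L2]=60
5. P1: store L2 := 88  bus=[BusRdX]  L2: P0=I P1=M  mem[L2]=60
6. P0: load  L5  bus=[BusRd]  L5: P0=E P1=I  mem[L5]=40
7. P0: load  L4  bus=[-]  L4: P0=M P1=I  mem[L4]=80
8. P1: store L2 := 48  bus=[-]  L2: P0=I P1=M  mem[L2]=60
9. P1: load  L1  bus=[-]  L1: P0=I P1=M  mem[L1]=60
10. P1: load  L2  bus=[-]  L2: P0=I P1=M  mem[L2]=60
11. P1: store L2 := 43  bus=[-]  L2: P0=I P1=M  mem[L2]=60
12. P1: load  L2  bus=[-]  L2: P0=I P1=M  mem[L2]=60
13. P1: load  L3  bus=[BusRd]  L3: P0=I P1=E  mem[L3]=80
14. P1: store L2 := 27  bus=[-]  L2: P0=I P1=M  mem[L2]=60
15. P1: store L0 := 70  bus=[BusRdX]  L0: P0=I P1=M  mem[L0]=50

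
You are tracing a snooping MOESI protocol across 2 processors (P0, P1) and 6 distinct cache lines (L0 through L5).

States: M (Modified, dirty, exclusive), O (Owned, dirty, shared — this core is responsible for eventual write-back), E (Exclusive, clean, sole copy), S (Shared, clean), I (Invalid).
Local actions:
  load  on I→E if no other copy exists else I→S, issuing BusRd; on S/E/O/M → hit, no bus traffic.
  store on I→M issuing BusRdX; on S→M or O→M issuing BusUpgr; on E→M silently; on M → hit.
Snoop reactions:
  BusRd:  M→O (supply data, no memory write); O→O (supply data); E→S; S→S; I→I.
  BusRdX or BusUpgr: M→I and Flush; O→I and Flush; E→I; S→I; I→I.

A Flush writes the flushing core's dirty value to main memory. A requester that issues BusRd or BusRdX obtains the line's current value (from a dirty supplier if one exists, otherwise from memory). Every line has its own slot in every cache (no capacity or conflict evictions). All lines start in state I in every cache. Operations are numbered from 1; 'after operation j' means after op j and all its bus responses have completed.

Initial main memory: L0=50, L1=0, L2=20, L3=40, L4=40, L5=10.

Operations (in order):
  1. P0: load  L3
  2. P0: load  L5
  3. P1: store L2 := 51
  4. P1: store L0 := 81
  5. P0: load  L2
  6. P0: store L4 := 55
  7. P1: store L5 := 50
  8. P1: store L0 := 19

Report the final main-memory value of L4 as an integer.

  op1 P0: load  L3 → E/I on L3; bus BusRd; mem=40
  op2 P0: load  L5 → E/I on L5; bus BusRd; mem=10
  op3 P1: store L2 := 51 → I/M on L2; bus BusRdX; mem=20
  op4 P1: store L0 := 81 → I/M on L0; bus BusRdX; mem=50
  op5 P0: load  L2 → S/O on L2; bus BusRd; mem=20
  op6 P0: store L4 := 55 → M/I on L4; bus BusRdX; mem=40
  op7 P1: store L5 := 50 → I/M on L5; bus BusRdX; mem=10
  op8 P1: store L0 := 19 → I/M on L0; bus (none); mem=50

memory[L4] = 40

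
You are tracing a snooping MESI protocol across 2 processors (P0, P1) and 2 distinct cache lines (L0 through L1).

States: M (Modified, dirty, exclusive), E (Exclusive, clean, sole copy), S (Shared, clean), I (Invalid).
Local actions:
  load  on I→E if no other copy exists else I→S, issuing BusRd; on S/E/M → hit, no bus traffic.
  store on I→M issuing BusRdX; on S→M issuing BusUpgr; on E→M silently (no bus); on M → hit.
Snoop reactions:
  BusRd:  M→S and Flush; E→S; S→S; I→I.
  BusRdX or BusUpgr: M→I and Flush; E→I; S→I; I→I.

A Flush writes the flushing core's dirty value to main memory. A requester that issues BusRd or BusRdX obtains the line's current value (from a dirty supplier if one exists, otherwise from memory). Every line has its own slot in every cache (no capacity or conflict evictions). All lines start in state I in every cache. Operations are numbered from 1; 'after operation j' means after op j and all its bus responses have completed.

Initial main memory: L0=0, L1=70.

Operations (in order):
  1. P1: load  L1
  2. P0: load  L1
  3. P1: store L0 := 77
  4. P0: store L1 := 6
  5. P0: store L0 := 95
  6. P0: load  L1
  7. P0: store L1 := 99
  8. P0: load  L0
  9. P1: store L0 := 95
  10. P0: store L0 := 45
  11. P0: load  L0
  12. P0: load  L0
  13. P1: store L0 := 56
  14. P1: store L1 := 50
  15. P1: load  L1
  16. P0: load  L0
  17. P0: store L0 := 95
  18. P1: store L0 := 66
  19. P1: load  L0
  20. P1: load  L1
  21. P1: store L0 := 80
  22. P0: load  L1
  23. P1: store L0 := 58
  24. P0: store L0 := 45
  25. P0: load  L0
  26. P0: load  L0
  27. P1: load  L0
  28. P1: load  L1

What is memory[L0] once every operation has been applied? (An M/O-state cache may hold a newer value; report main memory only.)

memory[L0] = 45

[1] P1: load  L1 | P0:I, P1:E(70) | bus: BusRd
[2] P0: load  L1 | P0:S(70), P1:S(70) | bus: BusRd
[3] P1: store L0 := 77 | P0:I, P1:M(77) | bus: BusRdX
[4] P0: store L1 := 6 | P0:M(6), P1:I | bus: BusUpgr
[5] P0: store L0 := 95 | P0:M(95), P1:I | bus: BusRdX,Flush
[6] P0: load  L1 | P0:M(6), P1:I | bus: none
[7] P0: store L1 := 99 | P0:M(99), P1:I | bus: none
[8] P0: load  L0 | P0:M(95), P1:I | bus: none
[9] P1: store L0 := 95 | P0:I, P1:M(95) | bus: BusRdX,Flush
[10] P0: store L0 := 45 | P0:M(45), P1:I | bus: BusRdX,Flush
[11] P0: load  L0 | P0:M(45), P1:I | bus: none
[12] P0: load  L0 | P0:M(45), P1:I | bus: none
[13] P1: store L0 := 56 | P0:I, P1:M(56) | bus: BusRdX,Flush
[14] P1: store L1 := 50 | P0:I, P1:M(50) | bus: BusRdX,Flush
[15] P1: load  L1 | P0:I, P1:M(50) | bus: none
[16] P0: load  L0 | P0:S(56), P1:S(56) | bus: BusRd,Flush
[17] P0: store L0 := 95 | P0:M(95), P1:I | bus: BusUpgr
[18] P1: store L0 := 66 | P0:I, P1:M(66) | bus: BusRdX,Flush
[19] P1: load  L0 | P0:I, P1:M(66) | bus: none
[20] P1: load  L1 | P0:I, P1:M(50) | bus: none
[21] P1: store L0 := 80 | P0:I, P1:M(80) | bus: none
[22] P0: load  L1 | P0:S(50), P1:S(50) | bus: BusRd,Flush
[23] P1: store L0 := 58 | P0:I, P1:M(58) | bus: none
[24] P0: store L0 := 45 | P0:M(45), P1:I | bus: BusRdX,Flush
[25] P0: load  L0 | P0:M(45), P1:I | bus: none
[26] P0: load  L0 | P0:M(45), P1:I | bus: none
[27] P1: load  L0 | P0:S(45), P1:S(45) | bus: BusRd,Flush
[28] P1: load  L1 | P0:S(50), P1:S(50) | bus: none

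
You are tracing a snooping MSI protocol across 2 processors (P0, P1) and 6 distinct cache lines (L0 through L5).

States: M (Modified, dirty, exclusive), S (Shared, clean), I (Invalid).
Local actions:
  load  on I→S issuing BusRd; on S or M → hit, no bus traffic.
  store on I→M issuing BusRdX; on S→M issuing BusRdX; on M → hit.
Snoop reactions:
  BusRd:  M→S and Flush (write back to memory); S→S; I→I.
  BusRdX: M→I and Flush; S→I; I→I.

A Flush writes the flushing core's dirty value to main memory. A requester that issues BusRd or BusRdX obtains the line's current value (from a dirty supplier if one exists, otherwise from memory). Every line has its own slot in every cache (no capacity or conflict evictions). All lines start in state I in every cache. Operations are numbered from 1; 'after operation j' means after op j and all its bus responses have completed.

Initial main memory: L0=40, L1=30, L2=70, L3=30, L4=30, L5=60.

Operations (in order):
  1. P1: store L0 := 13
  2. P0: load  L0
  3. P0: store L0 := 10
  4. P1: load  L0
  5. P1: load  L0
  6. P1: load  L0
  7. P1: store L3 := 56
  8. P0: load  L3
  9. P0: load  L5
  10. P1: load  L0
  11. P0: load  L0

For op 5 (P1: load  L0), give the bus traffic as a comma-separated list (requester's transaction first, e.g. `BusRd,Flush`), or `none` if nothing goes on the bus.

bus = none

  op1 P1: store L0 := 13 → I/M on L0; bus BusRdX; mem=40
  op2 P0: load  L0 → S/S on L0; bus BusRd Flush; mem=13
  op3 P0: store L0 := 10 → M/I on L0; bus BusRdX; mem=13
  op4 P1: load  L0 → S/S on L0; bus BusRd Flush; mem=10
  op5 P1: load  L0 → S/S on L0; bus (none); mem=10
  op6 P1: load  L0 → S/S on L0; bus (none); mem=10
  op7 P1: store L3 := 56 → I/M on L3; bus BusRdX; mem=30
  op8 P0: load  L3 → S/S on L3; bus BusRd Flush; mem=56
  op9 P0: load  L5 → S/I on L5; bus BusRd; mem=60
  op10 P1: load  L0 → S/S on L0; bus (none); mem=10
  op11 P0: load  L0 → S/S on L0; bus (none); mem=10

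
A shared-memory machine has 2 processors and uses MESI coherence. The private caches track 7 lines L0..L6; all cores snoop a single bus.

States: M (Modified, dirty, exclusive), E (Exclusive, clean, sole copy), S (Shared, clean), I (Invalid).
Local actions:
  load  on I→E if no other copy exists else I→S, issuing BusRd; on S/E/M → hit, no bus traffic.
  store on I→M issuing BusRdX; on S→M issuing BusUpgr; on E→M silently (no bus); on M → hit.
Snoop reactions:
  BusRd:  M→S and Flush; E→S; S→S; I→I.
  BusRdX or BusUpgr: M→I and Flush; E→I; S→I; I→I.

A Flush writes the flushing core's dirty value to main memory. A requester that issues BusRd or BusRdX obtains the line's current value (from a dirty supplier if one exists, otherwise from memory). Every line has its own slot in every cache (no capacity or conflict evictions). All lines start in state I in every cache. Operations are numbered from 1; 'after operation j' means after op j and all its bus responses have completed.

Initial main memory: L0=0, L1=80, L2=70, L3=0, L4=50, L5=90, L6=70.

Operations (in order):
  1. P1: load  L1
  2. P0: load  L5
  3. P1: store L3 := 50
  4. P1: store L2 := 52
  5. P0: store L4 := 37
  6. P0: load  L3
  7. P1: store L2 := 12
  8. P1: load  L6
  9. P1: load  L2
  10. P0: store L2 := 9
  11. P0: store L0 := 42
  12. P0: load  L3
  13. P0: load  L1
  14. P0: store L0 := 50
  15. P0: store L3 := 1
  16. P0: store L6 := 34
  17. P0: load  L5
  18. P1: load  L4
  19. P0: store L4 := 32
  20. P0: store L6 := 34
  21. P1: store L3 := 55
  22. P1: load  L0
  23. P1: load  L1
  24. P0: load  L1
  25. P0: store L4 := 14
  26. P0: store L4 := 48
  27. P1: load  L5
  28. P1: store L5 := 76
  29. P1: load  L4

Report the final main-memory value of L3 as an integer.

memory[L3] = 1

1. P1: load  L1  bus=[BusRd]  L1: P0=I P1=E  mem[L1]=80
2. P0: load  L5  bus=[BusRd]  L5: P0=E P1=I  mem[L5]=90
3. P1: store L3 := 50  bus=[BusRdX]  L3: P0=I P1=M  mem[L3]=0
4. P1: store L2 := 52  bus=[BusRdX]  L2: P0=I P1=M  mem[L2]=70
5. P0: store L4 := 37  bus=[BusRdX]  L4: P0=M P1=I  mem[L4]=50
6. P0: load  L3  bus=[BusRd,Flush]  L3: P0=S P1=S  mem[L3]=50
7. P1: store L2 := 12  bus=[-]  L2: P0=I P1=M  mem[L2]=70
8. P1: load  L6  bus=[BusRd]  L6: P0=I P1=E  mem[L6]=70
9. P1: load  L2  bus=[-]  L2: P0=I P1=M  mem[L2]=70
10. P0: store L2 := 9  bus=[BusRdX,Flush]  L2: P0=M P1=I  mem[L2]=12
11. P0: store L0 := 42  bus=[BusRdX]  L0: P0=M P1=I  mem[L0]=0
12. P0: load  L3  bus=[-]  L3: P0=S P1=S  mem[L3]=50
13. P0: load  L1  bus=[BusRd]  L1: P0=S P1=S  mem[L1]=80
14. P0: store L0 := 50  bus=[-]  L0: P0=M P1=I  mem[L0]=0
15. P0: store L3 := 1  bus=[BusUpgr]  L3: P0=M P1=I  mem[L3]=50
16. P0: store L6 := 34  bus=[BusRdX]  L6: P0=M P1=I  mem[L6]=70
17. P0: load  L5  bus=[-]  L5: P0=E P1=I  mem[L5]=90
18. P1: load  L4  bus=[BusRd,Flush]  L4: P0=S P1=S  mem[L4]=37
19. P0: store L4 := 32  bus=[BusUpgr]  L4: P0=M P1=I  mem[L4]=37
20. P0: store L6 := 34  bus=[-]  L6: P0=M P1=I  mem[L6]=70
21. P1: store L3 := 55  bus=[BusRdX,Flush]  L3: P0=I P1=M  mem[L3]=1
22. P1: load  L0  bus=[BusRd,Flush]  L0: P0=S P1=S  mem[L0]=50
23. P1: load  L1  bus=[-]  L1: P0=S P1=S  mem[L1]=80
24. P0: load  L1  bus=[-]  L1: P0=S P1=S  mem[L1]=80
25. P0: store L4 := 14  bus=[-]  L4: P0=M P1=I  mem[L4]=37
26. P0: store L4 := 48  bus=[-]  L4: P0=M P1=I  mem[L4]=37
27. P1: load  L5  bus=[BusRd]  L5: P0=S P1=S  mem[L5]=90
28. P1: store L5 := 76  bus=[BusUpgr]  L5: P0=I P1=M  mem[L5]=90
29. P1: load  L4  bus=[BusRd,Flush]  L4: P0=S P1=S  mem[L4]=48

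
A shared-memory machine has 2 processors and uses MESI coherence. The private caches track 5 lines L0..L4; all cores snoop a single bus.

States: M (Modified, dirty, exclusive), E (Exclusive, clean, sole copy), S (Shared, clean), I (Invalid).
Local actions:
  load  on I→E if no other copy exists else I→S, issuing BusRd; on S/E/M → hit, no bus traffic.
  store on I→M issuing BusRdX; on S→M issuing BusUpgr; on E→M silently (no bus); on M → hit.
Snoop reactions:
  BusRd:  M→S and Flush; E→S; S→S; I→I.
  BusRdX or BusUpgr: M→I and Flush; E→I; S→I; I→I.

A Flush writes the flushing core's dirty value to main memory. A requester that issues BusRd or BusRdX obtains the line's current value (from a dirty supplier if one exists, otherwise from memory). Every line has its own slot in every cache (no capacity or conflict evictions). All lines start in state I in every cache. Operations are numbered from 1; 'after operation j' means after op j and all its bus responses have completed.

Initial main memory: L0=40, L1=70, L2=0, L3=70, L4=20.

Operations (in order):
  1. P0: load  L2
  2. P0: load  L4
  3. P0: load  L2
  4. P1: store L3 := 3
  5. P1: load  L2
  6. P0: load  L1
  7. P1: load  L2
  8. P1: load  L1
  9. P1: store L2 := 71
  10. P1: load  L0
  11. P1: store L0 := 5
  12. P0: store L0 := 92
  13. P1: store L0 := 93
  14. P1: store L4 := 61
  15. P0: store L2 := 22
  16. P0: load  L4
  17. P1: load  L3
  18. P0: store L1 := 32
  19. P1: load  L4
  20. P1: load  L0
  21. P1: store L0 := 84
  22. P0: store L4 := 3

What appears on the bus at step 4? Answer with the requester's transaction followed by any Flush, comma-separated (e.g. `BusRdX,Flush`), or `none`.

bus = BusRdX

1. P0: load  L2  bus=[BusRd]  L2: P0=E P1=I  mem[L2]=0
2. P0: load  L4  bus=[BusRd]  L4: P0=E P1=I  mem[L4]=20
3. P0: load  L2  bus=[-]  L2: P0=E P1=I  mem[L2]=0
4. P1: store L3 := 3  bus=[BusRdX]  L3: P0=I P1=M  mem[L3]=70
5. P1: load  L2  bus=[BusRd]  L2: P0=S P1=S  mem[L2]=0
6. P0: load  L1  bus=[BusRd]  L1: P0=E P1=I  mem[L1]=70
7. P1: load  L2  bus=[-]  L2: P0=S P1=S  mem[L2]=0
8. P1: load  L1  bus=[BusRd]  L1: P0=S P1=S  mem[L1]=70
9. P1: store L2 := 71  bus=[BusUpgr]  L2: P0=I P1=M  mem[L2]=0
10. P1: load  L0  bus=[BusRd]  L0: P0=I P1=E  mem[L0]=40
11. P1: store L0 := 5  bus=[-]  L0: P0=I P1=M  mem[L0]=40
12. P0: store L0 := 92  bus=[BusRdX,Flush]  L0: P0=M P1=I  mem[L0]=5
13. P1: store L0 := 93  bus=[BusRdX,Flush]  L0: P0=I P1=M  mem[L0]=92
14. P1: store L4 := 61  bus=[BusRdX]  L4: P0=I P1=M  mem[L4]=20
15. P0: store L2 := 22  bus=[BusRdX,Flush]  L2: P0=M P1=I  mem[L2]=71
16. P0: load  L4  bus=[BusRd,Flush]  L4: P0=S P1=S  mem[L4]=61
17. P1: load  L3  bus=[-]  L3: P0=I P1=M  mem[L3]=70
18. P0: store L1 := 32  bus=[BusUpgr]  L1: P0=M P1=I  mem[L1]=70
19. P1: load  L4  bus=[-]  L4: P0=S P1=S  mem[L4]=61
20. P1: load  L0  bus=[-]  L0: P0=I P1=M  mem[L0]=92
21. P1: store L0 := 84  bus=[-]  L0: P0=I P1=M  mem[L0]=92
22. P0: store L4 := 3  bus=[BusUpgr]  L4: P0=M P1=I  mem[L4]=61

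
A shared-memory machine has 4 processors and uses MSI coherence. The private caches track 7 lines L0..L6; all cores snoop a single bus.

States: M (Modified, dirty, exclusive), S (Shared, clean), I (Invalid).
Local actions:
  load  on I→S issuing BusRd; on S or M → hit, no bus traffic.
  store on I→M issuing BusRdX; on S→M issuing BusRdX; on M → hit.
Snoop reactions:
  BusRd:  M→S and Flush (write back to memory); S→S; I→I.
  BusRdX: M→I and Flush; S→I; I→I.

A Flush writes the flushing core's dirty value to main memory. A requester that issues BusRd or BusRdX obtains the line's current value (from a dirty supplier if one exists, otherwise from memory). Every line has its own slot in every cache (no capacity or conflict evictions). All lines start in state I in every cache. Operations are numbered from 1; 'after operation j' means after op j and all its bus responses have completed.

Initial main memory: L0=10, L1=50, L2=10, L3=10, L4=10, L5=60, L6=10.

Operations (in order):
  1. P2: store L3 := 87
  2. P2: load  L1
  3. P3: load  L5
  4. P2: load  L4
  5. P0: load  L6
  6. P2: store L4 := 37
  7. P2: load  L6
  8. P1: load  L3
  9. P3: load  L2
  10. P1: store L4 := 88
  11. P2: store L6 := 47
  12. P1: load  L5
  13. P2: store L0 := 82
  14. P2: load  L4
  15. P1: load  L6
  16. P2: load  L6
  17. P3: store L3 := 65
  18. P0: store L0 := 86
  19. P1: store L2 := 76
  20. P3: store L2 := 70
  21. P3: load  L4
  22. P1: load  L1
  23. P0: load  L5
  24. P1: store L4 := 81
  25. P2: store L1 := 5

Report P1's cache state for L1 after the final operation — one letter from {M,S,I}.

state = I

  op1 P2: store L3 := 87 → I/I/M/I on L3; bus BusRdX; mem=10
  op2 P2: load  L1 → I/I/S/I on L1; bus BusRd; mem=50
  op3 P3: load  L5 → I/I/I/S on L5; bus BusRd; mem=60
  op4 P2: load  L4 → I/I/S/I on L4; bus BusRd; mem=10
  op5 P0: load  L6 → S/I/I/I on L6; bus BusRd; mem=10
  op6 P2: store L4 := 37 → I/I/M/I on L4; bus BusRdX; mem=10
  op7 P2: load  L6 → S/I/S/I on L6; bus BusRd; mem=10
  op8 P1: load  L3 → I/S/S/I on L3; bus BusRd Flush; mem=87
  op9 P3: load  L2 → I/I/I/S on L2; bus BusRd; mem=10
  op10 P1: store L4 := 88 → I/M/I/I on L4; bus BusRdX Flush; mem=37
  op11 P2: store L6 := 47 → I/I/M/I on L6; bus BusRdX; mem=10
  op12 P1: load  L5 → I/S/I/S on L5; bus BusRd; mem=60
  op13 P2: store L0 := 82 → I/I/M/I on L0; bus BusRdX; mem=10
  op14 P2: load  L4 → I/S/S/I on L4; bus BusRd Flush; mem=88
  op15 P1: load  L6 → I/S/S/I on L6; bus BusRd Flush; mem=47
  op16 P2: load  L6 → I/S/S/I on L6; bus (none); mem=47
  op17 P3: store L3 := 65 → I/I/I/M on L3; bus BusRdX; mem=87
  op18 P0: store L0 := 86 → M/I/I/I on L0; bus BusRdX Flush; mem=82
  op19 P1: store L2 := 76 → I/M/I/I on L2; bus BusRdX; mem=10
  op20 P3: store L2 := 70 → I/I/I/M on L2; bus BusRdX Flush; mem=76
  op21 P3: load  L4 → I/S/S/S on L4; bus BusRd; mem=88
  op22 P1: load  L1 → I/S/S/I on L1; bus BusRd; mem=50
  op23 P0: load  L5 → S/S/I/S on L5; bus BusRd; mem=60
  op24 P1: store L4 := 81 → I/M/I/I on L4; bus BusRdX; mem=88
  op25 P2: store L1 := 5 → I/I/M/I on L1; bus BusRdX; mem=50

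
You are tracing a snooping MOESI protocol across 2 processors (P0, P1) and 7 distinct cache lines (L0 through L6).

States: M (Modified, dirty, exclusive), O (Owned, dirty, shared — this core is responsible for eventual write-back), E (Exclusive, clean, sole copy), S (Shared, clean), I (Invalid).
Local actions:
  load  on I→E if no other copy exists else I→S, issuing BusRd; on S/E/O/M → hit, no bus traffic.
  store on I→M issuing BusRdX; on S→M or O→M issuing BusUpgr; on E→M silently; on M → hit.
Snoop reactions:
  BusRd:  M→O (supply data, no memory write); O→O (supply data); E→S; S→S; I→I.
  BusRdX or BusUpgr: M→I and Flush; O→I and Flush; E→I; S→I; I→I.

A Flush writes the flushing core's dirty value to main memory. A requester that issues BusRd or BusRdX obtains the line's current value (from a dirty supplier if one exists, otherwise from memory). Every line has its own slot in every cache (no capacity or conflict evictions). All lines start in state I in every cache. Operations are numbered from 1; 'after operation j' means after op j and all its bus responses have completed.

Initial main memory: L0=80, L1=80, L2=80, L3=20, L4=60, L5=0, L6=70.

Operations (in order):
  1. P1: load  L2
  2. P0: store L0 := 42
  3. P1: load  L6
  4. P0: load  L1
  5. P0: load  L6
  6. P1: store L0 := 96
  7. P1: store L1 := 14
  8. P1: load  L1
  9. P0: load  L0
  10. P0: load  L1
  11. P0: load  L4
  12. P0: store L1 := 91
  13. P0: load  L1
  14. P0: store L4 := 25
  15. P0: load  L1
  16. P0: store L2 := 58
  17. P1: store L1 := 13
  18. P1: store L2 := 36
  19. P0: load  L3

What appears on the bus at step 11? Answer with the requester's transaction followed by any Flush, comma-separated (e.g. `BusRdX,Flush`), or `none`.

bus = BusRd

  op1 P1: load  L2 → I/E on L2; bus BusRd; mem=80
  op2 P0: store L0 := 42 → M/I on L0; bus BusRdX; mem=80
  op3 P1: load  L6 → I/E on L6; bus BusRd; mem=70
  op4 P0: load  L1 → E/I on L1; bus BusRd; mem=80
  op5 P0: load  L6 → S/S on L6; bus BusRd; mem=70
  op6 P1: store L0 := 96 → I/M on L0; bus BusRdX Flush; mem=42
  op7 P1: store L1 := 14 → I/M on L1; bus BusRdX; mem=80
  op8 P1: load  L1 → I/M on L1; bus (none); mem=80
  op9 P0: load  L0 → S/O on L0; bus BusRd; mem=42
  op10 P0: load  L1 → S/O on L1; bus BusRd; mem=80
  op11 P0: load  L4 → E/I on L4; bus BusRd; mem=60
  op12 P0: store L1 := 91 → M/I on L1; bus BusUpgr Flush; mem=14
  op13 P0: load  L1 → M/I on L1; bus (none); mem=14
  op14 P0: store L4 := 25 → M/I on L4; bus (none); mem=60
  op15 P0: load  L1 → M/I on L1; bus (none); mem=14
  op16 P0: store L2 := 58 → M/I on L2; bus BusRdX; mem=80
  op17 P1: store L1 := 13 → I/M on L1; bus BusRdX Flush; mem=91
  op18 P1: store L2 := 36 → I/M on L2; bus BusRdX Flush; mem=58
  op19 P0: load  L3 → E/I on L3; bus BusRd; mem=20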